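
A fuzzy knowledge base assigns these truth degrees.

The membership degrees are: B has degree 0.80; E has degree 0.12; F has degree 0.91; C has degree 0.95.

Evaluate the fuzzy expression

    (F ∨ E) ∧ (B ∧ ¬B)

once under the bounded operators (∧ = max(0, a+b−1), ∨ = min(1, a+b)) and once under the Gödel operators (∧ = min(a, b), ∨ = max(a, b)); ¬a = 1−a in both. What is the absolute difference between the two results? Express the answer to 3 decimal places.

Under bounded:
  F ∨ E = min(1, a+b) on (0.91, 0.12) = 1.00
  ¬B = 1 − 0.80 = 0.20
  B ∧ ¬B = max(0, a+b−1) on (0.80, 0.20) = 0.00
  (F ∨ E) ∧ (B ∧ ¬B) = max(0, a+b−1) on (1.00, 0.00) = 0.00
  → value = 0.0000
Under Gödel:
  F ∨ E = max(a, b) on (0.91, 0.12) = 0.91
  ¬B = 1 − 0.80 = 0.20
  B ∧ ¬B = min(a, b) on (0.80, 0.20) = 0.20
  (F ∨ E) ∧ (B ∧ ¬B) = min(a, b) on (0.91, 0.20) = 0.20
  → value = 0.2000
|0.0000 − 0.2000| = 0.200

0.200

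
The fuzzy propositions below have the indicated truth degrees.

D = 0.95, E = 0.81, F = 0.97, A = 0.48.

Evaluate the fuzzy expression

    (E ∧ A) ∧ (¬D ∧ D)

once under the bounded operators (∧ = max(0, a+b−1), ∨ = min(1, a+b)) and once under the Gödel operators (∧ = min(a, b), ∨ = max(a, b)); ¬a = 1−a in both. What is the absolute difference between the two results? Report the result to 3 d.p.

0.050

Under bounded:
  E ∧ A = max(0, a+b−1) on (0.81, 0.48) = 0.29
  ¬D = 1 − 0.95 = 0.05
  ¬D ∧ D = max(0, a+b−1) on (0.05, 0.95) = 0.00
  (E ∧ A) ∧ (¬D ∧ D) = max(0, a+b−1) on (0.29, 0.00) = 0.00
  → value = 0.0000
Under Gödel:
  E ∧ A = min(a, b) on (0.81, 0.48) = 0.48
  ¬D = 1 − 0.95 = 0.05
  ¬D ∧ D = min(a, b) on (0.05, 0.95) = 0.05
  (E ∧ A) ∧ (¬D ∧ D) = min(a, b) on (0.48, 0.05) = 0.05
  → value = 0.0500
|0.0000 − 0.0500| = 0.050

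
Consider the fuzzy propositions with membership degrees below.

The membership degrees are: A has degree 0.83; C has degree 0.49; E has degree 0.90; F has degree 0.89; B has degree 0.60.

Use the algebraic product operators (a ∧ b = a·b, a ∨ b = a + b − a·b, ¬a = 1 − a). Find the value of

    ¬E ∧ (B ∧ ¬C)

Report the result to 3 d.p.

¬E = 1 − 0.9000 = 0.1000
¬C = 1 − 0.4900 = 0.5100
B ∧ ¬C = a·b on (0.6000, 0.5100) = 0.3060
¬E ∧ (B ∧ ¬C) = a·b on (0.1000, 0.3060) = 0.0306

0.031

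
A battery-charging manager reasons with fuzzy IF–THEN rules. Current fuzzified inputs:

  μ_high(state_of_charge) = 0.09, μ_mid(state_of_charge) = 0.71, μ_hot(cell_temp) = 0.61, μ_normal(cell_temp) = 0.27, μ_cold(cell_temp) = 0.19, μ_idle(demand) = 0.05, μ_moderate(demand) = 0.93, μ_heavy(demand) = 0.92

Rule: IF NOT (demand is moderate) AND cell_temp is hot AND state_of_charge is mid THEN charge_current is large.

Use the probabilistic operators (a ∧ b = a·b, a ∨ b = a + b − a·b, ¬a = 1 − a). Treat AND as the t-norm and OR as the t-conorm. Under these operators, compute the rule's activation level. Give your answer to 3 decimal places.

0.030

firing strength: ¬moderate=1−0.93=0.07, hot=0.61, mid=0.71; AND[a·b] → w = 0.0303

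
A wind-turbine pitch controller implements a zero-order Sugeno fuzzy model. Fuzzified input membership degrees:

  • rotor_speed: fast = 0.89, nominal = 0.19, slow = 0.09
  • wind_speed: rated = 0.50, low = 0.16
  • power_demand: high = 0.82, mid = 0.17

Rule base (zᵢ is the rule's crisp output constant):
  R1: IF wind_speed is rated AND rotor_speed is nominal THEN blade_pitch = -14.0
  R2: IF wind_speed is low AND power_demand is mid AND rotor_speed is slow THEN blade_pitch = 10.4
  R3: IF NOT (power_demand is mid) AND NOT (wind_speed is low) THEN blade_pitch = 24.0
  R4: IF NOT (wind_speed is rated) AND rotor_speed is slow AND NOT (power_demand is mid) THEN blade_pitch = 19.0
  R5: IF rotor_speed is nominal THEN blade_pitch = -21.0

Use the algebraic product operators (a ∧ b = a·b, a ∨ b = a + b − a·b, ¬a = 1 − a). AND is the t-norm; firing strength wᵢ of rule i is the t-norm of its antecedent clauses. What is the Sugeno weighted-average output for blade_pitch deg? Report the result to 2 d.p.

11.89

R1 (z=-14.0): rated=0.50, nominal=0.19; AND[a·b] → w = 0.0950
R2 (z=10.4): low=0.16, mid=0.17, slow=0.09; AND[a·b] → w = 0.0024
R3 (z=24.0): ¬mid=1−0.17=0.83, ¬low=1−0.16=0.84; AND[a·b] → w = 0.6972
R4 (z=19.0): ¬rated=1−0.50=0.50, slow=0.09, ¬mid=1−0.17=0.83; AND[a·b] → w = 0.0373
R5 (z=-21.0): nominal=0.19 → w = 0.1900
Weighted average = (0.0950·-14.0 + 0.0024·10.4 + 0.6972·24.0 + 0.0373·19.0 + 0.1900·-21.0) / (0.0950 + 0.0024 + 0.6972 + 0.0373 + 0.1900)
  = 12.1479 / 1.0220 = 11.89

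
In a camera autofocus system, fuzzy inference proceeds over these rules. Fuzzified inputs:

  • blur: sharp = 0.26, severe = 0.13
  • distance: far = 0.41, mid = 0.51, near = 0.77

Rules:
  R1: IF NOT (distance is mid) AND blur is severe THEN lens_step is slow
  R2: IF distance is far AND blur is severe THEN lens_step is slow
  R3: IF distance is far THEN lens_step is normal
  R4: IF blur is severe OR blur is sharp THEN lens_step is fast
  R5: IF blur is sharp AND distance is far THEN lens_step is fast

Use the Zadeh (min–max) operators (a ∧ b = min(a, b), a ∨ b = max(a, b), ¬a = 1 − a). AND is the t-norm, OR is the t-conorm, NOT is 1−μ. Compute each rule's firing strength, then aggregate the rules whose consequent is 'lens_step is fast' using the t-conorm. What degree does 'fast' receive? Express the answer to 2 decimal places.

0.26

R1: ¬mid=1−0.51=0.49, severe=0.13; AND[min(a, b)] → w = 0.13
R2: far=0.41, severe=0.13; AND[min(a, b)] → w = 0.13
R3: far=0.41 → w = 0.41
R4: severe=0.13, sharp=0.26; OR[max(a, b)] → w = 0.26
R5: sharp=0.26, far=0.41; AND[min(a, b)] → w = 0.26
Rules with consequent 'fast': {R4, R5} → strengths 0.26, 0.26
Aggregate via t-conorm [max(a, b)]: 0.26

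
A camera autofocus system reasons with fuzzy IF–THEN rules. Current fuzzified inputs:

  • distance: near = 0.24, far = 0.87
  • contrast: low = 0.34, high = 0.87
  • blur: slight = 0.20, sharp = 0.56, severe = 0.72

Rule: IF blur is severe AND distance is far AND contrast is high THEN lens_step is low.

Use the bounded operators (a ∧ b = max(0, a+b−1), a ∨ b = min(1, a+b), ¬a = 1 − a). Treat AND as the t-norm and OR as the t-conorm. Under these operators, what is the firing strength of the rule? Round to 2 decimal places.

firing strength: severe=0.72, far=0.87, high=0.87; AND[max(0, a+b−1)] → w = 0.46

0.46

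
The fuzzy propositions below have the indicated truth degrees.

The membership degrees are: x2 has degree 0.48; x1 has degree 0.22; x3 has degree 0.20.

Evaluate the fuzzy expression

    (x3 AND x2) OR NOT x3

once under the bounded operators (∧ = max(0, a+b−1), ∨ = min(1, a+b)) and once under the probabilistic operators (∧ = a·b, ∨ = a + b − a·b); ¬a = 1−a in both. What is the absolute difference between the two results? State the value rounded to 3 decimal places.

0.019

Under bounded:
  x3 AND x2 = max(0, a+b−1) on (0.20, 0.48) = 0.00
  NOT x3 = 1 − 0.20 = 0.80
  (x3 AND x2) OR NOT x3 = min(1, a+b) on (0.00, 0.80) = 0.80
  → value = 0.8000
Under probabilistic:
  x3 AND x2 = a·b on (0.2000, 0.4800) = 0.0960
  NOT x3 = 1 − 0.2000 = 0.8000
  (x3 AND x2) OR NOT x3 = a + b − a·b on (0.0960, 0.8000) = 0.8192
  → value = 0.8192
|0.8000 − 0.8192| = 0.019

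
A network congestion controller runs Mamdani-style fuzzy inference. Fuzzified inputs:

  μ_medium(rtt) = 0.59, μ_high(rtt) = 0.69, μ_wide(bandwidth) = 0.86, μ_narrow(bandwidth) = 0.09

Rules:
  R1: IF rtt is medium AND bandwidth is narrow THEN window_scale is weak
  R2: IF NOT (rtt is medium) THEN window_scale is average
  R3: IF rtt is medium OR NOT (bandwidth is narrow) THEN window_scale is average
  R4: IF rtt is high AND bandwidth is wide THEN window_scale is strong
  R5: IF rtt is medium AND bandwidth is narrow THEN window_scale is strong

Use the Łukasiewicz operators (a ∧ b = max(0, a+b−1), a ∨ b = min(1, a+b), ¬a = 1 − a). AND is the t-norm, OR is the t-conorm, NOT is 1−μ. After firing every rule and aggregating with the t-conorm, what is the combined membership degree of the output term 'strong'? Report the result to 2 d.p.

0.55

R1: medium=0.59, narrow=0.09; AND[max(0, a+b−1)] → w = 0.00
R2: ¬medium=1−0.59=0.41 → w = 0.41
R3: medium=0.59, ¬narrow=1−0.09=0.91; OR[min(1, a+b)] → w = 1.00
R4: high=0.69, wide=0.86; AND[max(0, a+b−1)] → w = 0.55
R5: medium=0.59, narrow=0.09; AND[max(0, a+b−1)] → w = 0.00
Rules with consequent 'strong': {R4, R5} → strengths 0.55, 0.00
Aggregate via t-conorm [min(1, a+b)]: 0.55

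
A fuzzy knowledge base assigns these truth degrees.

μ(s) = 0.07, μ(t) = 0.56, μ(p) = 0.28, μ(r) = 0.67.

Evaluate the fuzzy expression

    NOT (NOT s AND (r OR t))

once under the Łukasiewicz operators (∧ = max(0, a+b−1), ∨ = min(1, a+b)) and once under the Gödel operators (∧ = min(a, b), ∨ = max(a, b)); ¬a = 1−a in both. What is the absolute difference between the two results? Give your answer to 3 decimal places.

Under Łukasiewicz:
  NOT s = 1 − 0.07 = 0.93
  r OR t = min(1, a+b) on (0.67, 0.56) = 1.00
  NOT s AND (r OR t) = max(0, a+b−1) on (0.93, 1.00) = 0.93
  NOT (NOT s AND (r OR t)) = 1 − 0.93 = 0.07
  → value = 0.0700
Under Gödel:
  NOT s = 1 − 0.07 = 0.93
  r OR t = max(a, b) on (0.67, 0.56) = 0.67
  NOT s AND (r OR t) = min(a, b) on (0.93, 0.67) = 0.67
  NOT (NOT s AND (r OR t)) = 1 − 0.67 = 0.33
  → value = 0.3300
|0.0700 − 0.3300| = 0.260

0.260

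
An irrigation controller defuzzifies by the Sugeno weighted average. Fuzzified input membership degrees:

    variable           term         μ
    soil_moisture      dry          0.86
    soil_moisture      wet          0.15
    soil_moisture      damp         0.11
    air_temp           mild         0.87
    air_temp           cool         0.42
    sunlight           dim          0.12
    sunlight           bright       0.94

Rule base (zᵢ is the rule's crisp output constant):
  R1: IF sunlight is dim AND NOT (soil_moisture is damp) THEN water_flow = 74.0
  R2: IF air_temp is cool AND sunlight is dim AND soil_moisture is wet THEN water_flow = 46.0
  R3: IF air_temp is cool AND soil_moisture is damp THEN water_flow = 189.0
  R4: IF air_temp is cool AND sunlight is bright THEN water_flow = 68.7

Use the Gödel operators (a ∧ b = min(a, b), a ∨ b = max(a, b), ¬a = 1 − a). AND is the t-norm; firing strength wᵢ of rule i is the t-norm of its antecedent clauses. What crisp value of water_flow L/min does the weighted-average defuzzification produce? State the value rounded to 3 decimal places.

R1 (z=74.0): dim=0.12, ¬damp=1−0.11=0.89; AND[min(a, b)] → w = 0.12
R2 (z=46.0): cool=0.42, dim=0.12, wet=0.15; AND[min(a, b)] → w = 0.12
R3 (z=189.0): cool=0.42, damp=0.11; AND[min(a, b)] → w = 0.11
R4 (z=68.7): cool=0.42, bright=0.94; AND[min(a, b)] → w = 0.42
Weighted average = (0.12·74.0 + 0.12·46.0 + 0.11·189.0 + 0.42·68.7) / (0.12 + 0.12 + 0.11 + 0.42)
  = 64.0440 / 0.7700 = 83.174

83.174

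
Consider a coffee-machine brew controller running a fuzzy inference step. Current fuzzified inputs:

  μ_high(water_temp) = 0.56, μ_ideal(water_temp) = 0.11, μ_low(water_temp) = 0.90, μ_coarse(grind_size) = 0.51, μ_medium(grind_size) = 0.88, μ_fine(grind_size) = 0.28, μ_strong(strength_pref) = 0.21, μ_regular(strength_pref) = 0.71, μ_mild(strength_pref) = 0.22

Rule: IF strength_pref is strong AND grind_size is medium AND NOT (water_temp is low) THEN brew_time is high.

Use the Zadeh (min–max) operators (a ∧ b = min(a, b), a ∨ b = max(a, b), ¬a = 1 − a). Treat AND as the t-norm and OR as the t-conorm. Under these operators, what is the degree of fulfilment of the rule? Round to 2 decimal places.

firing strength: strong=0.21, medium=0.88, ¬low=1−0.90=0.10; AND[min(a, b)] → w = 0.10

0.10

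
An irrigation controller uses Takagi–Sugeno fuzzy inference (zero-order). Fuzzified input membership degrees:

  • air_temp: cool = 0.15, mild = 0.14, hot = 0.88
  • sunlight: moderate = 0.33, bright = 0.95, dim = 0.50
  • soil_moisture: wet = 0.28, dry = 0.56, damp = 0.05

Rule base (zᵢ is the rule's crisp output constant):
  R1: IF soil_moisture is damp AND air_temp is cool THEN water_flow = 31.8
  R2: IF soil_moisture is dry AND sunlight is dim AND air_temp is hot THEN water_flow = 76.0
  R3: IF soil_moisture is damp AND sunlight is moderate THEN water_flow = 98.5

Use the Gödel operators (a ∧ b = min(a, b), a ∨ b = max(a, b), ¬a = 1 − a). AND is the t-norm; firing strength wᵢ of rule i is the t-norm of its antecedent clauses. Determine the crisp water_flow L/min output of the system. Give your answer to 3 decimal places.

74.192

R1 (z=31.8): damp=0.05, cool=0.15; AND[min(a, b)] → w = 0.05
R2 (z=76.0): dry=0.56, dim=0.50, hot=0.88; AND[min(a, b)] → w = 0.50
R3 (z=98.5): damp=0.05, moderate=0.33; AND[min(a, b)] → w = 0.05
Weighted average = (0.05·31.8 + 0.50·76.0 + 0.05·98.5) / (0.05 + 0.50 + 0.05)
  = 44.5150 / 0.6000 = 74.192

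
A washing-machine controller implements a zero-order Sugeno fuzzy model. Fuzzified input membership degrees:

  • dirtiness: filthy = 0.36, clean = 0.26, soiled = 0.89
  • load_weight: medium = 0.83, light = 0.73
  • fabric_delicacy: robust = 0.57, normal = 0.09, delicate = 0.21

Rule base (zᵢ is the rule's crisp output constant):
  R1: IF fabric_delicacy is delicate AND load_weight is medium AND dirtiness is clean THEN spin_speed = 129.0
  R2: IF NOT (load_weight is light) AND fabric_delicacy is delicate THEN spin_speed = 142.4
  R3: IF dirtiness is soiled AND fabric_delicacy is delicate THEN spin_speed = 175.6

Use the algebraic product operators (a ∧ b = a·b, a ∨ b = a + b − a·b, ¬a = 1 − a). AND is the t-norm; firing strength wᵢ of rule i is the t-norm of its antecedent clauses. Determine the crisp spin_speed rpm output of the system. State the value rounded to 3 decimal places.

161.775

R1 (z=129.0): delicate=0.21, medium=0.83, clean=0.26; AND[a·b] → w = 0.0453
R2 (z=142.4): ¬light=1−0.73=0.27, delicate=0.21; AND[a·b] → w = 0.0567
R3 (z=175.6): soiled=0.89, delicate=0.21; AND[a·b] → w = 0.1869
Weighted average = (0.0453·129.0 + 0.0567·142.4 + 0.1869·175.6) / (0.0453 + 0.0567 + 0.1869)
  = 46.7397 / 0.2889 = 161.775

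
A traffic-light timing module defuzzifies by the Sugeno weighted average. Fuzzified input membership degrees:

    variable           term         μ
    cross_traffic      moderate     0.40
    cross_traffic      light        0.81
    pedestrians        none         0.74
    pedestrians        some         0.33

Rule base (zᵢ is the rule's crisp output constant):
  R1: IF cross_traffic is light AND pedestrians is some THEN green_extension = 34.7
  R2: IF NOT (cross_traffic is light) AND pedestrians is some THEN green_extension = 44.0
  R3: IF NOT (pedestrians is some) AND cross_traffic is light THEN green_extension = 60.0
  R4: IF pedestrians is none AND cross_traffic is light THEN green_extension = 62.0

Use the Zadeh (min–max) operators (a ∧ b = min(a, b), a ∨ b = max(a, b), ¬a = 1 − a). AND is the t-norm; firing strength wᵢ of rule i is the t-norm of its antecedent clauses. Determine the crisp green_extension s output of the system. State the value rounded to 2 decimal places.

54.87

R1 (z=34.7): light=0.81, some=0.33; AND[min(a, b)] → w = 0.33
R2 (z=44.0): ¬light=1−0.81=0.19, some=0.33; AND[min(a, b)] → w = 0.19
R3 (z=60.0): ¬some=1−0.33=0.67, light=0.81; AND[min(a, b)] → w = 0.67
R4 (z=62.0): none=0.74, light=0.81; AND[min(a, b)] → w = 0.74
Weighted average = (0.33·34.7 + 0.19·44.0 + 0.67·60.0 + 0.74·62.0) / (0.33 + 0.19 + 0.67 + 0.74)
  = 105.8910 / 1.9300 = 54.87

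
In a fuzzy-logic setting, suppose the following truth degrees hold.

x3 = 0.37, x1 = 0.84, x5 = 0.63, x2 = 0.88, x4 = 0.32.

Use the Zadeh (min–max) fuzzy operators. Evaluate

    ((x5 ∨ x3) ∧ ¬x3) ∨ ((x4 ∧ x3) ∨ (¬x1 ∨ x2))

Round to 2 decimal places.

0.88

x5 ∨ x3 = max(a, b) on (0.63, 0.37) = 0.63
¬x3 = 1 − 0.37 = 0.63
(x5 ∨ x3) ∧ ¬x3 = min(a, b) on (0.63, 0.63) = 0.63
x4 ∧ x3 = min(a, b) on (0.32, 0.37) = 0.32
¬x1 = 1 − 0.84 = 0.16
¬x1 ∨ x2 = max(a, b) on (0.16, 0.88) = 0.88
(x4 ∧ x3) ∨ (¬x1 ∨ x2) = max(a, b) on (0.32, 0.88) = 0.88
((x5 ∨ x3) ∧ ¬x3) ∨ ((x4 ∧ x3) ∨ (¬x1 ∨ x2)) = max(a, b) on (0.63, 0.88) = 0.88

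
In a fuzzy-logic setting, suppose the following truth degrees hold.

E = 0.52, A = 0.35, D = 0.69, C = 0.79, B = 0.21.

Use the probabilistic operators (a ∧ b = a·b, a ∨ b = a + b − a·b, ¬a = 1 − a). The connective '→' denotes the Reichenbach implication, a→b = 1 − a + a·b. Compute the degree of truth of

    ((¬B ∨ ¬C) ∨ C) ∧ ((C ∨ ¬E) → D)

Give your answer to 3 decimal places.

¬B = 1 − 0.2100 = 0.7900
¬C = 1 − 0.7900 = 0.2100
¬B ∨ ¬C = a + b − a·b on (0.7900, 0.2100) = 0.8341
(¬B ∨ ¬C) ∨ C = a + b − a·b on (0.8341, 0.7900) = 0.9652
¬E = 1 − 0.5200 = 0.4800
C ∨ ¬E = a + b − a·b on (0.7900, 0.4800) = 0.8908
(C ∨ ¬E) → D  [Reichenbach: 1 − a + a·b] with a=0.8908, b=0.6900 → 0.7239
((¬B ∨ ¬C) ∨ C) ∧ ((C ∨ ¬E) → D) = a·b on (0.9652, 0.7239) = 0.6986

0.699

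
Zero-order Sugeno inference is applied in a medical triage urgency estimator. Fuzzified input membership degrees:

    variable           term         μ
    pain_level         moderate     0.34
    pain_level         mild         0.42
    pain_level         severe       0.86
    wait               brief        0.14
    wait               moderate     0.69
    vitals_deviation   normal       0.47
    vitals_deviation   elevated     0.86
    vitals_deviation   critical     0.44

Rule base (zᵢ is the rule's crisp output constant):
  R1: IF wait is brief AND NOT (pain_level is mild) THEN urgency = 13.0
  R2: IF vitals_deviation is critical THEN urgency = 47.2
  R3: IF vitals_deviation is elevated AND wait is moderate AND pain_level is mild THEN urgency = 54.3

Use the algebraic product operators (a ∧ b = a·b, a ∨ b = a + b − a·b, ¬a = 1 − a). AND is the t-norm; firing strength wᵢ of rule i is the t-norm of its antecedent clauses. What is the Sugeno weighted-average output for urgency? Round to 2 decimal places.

R1 (z=13.0): brief=0.14, ¬mild=1−0.42=0.58; AND[a·b] → w = 0.0812
R2 (z=47.2): critical=0.44 → w = 0.4400
R3 (z=54.3): elevated=0.86, moderate=0.69, mild=0.42; AND[a·b] → w = 0.2492
Weighted average = (0.0812·13.0 + 0.4400·47.2 + 0.2492·54.3) / (0.0812 + 0.4400 + 0.2492)
  = 35.3567 / 0.7704 = 45.89

45.89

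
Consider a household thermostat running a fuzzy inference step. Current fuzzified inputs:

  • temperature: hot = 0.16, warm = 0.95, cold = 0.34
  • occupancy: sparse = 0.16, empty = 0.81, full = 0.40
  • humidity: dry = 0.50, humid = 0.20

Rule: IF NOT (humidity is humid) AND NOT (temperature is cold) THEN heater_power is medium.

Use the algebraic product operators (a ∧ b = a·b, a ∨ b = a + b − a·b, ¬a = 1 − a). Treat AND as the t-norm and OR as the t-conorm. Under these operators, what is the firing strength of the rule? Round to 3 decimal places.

firing strength: ¬humid=1−0.20=0.80, ¬cold=1−0.34=0.66; AND[a·b] → w = 0.5280

0.528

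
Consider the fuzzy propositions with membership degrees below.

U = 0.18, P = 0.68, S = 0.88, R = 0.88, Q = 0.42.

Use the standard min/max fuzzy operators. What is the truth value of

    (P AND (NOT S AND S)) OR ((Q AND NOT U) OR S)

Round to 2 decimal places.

NOT S = 1 − 0.88 = 0.12
NOT S AND S = min(a, b) on (0.12, 0.88) = 0.12
P AND (NOT S AND S) = min(a, b) on (0.68, 0.12) = 0.12
NOT U = 1 − 0.18 = 0.82
Q AND NOT U = min(a, b) on (0.42, 0.82) = 0.42
(Q AND NOT U) OR S = max(a, b) on (0.42, 0.88) = 0.88
(P AND (NOT S AND S)) OR ((Q AND NOT U) OR S) = max(a, b) on (0.12, 0.88) = 0.88

0.88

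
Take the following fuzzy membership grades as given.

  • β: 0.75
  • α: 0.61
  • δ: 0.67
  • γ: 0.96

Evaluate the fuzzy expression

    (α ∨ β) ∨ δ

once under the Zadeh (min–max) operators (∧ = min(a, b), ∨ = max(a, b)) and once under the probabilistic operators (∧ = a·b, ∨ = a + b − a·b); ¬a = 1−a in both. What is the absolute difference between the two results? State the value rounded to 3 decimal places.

Under Zadeh (min–max):
  α ∨ β = max(a, b) on (0.61, 0.75) = 0.75
  (α ∨ β) ∨ δ = max(a, b) on (0.75, 0.67) = 0.75
  → value = 0.7500
Under probabilistic:
  α ∨ β = a + b − a·b on (0.6100, 0.7500) = 0.9025
  (α ∨ β) ∨ δ = a + b − a·b on (0.9025, 0.6700) = 0.9678
  → value = 0.9678
|0.7500 − 0.9678| = 0.218

0.218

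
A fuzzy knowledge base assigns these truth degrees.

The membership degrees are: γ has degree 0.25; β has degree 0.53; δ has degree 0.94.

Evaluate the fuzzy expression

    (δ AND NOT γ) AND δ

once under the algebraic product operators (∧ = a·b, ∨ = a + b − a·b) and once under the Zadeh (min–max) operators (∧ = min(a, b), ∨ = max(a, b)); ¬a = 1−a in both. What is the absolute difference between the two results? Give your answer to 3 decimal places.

Under algebraic product:
  NOT γ = 1 − 0.2500 = 0.7500
  δ AND NOT γ = a·b on (0.9400, 0.7500) = 0.7050
  (δ AND NOT γ) AND δ = a·b on (0.7050, 0.9400) = 0.6627
  → value = 0.6627
Under Zadeh (min–max):
  NOT γ = 1 − 0.25 = 0.75
  δ AND NOT γ = min(a, b) on (0.94, 0.75) = 0.75
  (δ AND NOT γ) AND δ = min(a, b) on (0.75, 0.94) = 0.75
  → value = 0.7500
|0.6627 − 0.7500| = 0.087

0.087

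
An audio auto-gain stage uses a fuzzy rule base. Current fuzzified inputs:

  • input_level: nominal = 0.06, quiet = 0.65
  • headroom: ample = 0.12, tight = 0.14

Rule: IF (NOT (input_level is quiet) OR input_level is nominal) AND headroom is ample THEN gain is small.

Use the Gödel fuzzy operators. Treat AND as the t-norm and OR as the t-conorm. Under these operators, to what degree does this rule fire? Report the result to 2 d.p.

firing strength: (¬quiet=1−0.65=0.35 OR nominal=0.06) = 0.35; AND[min(a, b)] with ample=0.12 → w = 0.12

0.12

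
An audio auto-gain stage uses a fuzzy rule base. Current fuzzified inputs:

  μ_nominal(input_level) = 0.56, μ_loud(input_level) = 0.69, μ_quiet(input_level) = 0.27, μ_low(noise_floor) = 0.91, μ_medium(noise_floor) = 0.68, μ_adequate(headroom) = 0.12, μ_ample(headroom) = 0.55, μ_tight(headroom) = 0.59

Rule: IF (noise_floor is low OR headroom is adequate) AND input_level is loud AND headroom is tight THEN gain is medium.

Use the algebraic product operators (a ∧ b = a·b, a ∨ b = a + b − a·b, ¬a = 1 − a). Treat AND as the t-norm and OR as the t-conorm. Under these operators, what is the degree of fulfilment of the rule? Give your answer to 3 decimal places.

firing strength: (low=0.91 OR adequate=0.12) = 0.9208; AND[a·b] with loud=0.69, tight=0.59 → w = 0.3749

0.375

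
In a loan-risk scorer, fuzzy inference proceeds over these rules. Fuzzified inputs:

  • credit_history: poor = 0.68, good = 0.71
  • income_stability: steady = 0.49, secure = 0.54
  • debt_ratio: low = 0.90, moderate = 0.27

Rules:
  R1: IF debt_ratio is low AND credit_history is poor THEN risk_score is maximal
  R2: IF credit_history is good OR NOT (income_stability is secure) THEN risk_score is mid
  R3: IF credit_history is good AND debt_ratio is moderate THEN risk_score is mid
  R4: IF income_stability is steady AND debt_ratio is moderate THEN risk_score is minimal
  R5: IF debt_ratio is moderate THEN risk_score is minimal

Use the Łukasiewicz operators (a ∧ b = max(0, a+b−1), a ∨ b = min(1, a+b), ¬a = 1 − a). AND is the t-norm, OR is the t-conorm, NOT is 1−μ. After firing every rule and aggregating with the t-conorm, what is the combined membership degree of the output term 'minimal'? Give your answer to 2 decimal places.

0.27

R1: low=0.90, poor=0.68; AND[max(0, a+b−1)] → w = 0.58
R2: good=0.71, ¬secure=1−0.54=0.46; OR[min(1, a+b)] → w = 1.00
R3: good=0.71, moderate=0.27; AND[max(0, a+b−1)] → w = 0.00
R4: steady=0.49, moderate=0.27; AND[max(0, a+b−1)] → w = 0.00
R5: moderate=0.27 → w = 0.27
Rules with consequent 'minimal': {R4, R5} → strengths 0.00, 0.27
Aggregate via t-conorm [min(1, a+b)]: 0.27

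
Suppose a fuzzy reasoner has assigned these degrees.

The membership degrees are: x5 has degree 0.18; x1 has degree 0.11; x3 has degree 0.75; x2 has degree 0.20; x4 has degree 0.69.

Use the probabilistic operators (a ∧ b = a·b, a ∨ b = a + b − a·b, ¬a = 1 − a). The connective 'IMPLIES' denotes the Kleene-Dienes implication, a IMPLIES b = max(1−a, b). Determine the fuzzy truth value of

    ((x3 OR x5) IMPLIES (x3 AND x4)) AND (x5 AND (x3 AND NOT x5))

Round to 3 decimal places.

0.057

x3 OR x5 = a + b − a·b on (0.7500, 0.1800) = 0.7950
x3 AND x4 = a·b on (0.7500, 0.6900) = 0.5175
(x3 OR x5) IMPLIES (x3 AND x4)  [Kleene-Dienes: max(1−a, b)] with a=0.7950, b=0.5175 → 0.5175
NOT x5 = 1 − 0.1800 = 0.8200
x3 AND NOT x5 = a·b on (0.7500, 0.8200) = 0.6150
x5 AND (x3 AND NOT x5) = a·b on (0.1800, 0.6150) = 0.1107
((x3 OR x5) IMPLIES (x3 AND x4)) AND (x5 AND (x3 AND NOT x5)) = a·b on (0.5175, 0.1107) = 0.0573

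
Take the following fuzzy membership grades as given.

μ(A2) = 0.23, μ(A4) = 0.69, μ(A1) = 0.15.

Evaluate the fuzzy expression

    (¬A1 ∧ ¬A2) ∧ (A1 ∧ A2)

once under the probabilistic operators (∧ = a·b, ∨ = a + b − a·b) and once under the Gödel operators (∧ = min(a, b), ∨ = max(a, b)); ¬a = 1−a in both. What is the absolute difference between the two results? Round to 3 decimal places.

0.127

Under probabilistic:
  ¬A1 = 1 − 0.1500 = 0.8500
  ¬A2 = 1 − 0.2300 = 0.7700
  ¬A1 ∧ ¬A2 = a·b on (0.8500, 0.7700) = 0.6545
  A1 ∧ A2 = a·b on (0.1500, 0.2300) = 0.0345
  (¬A1 ∧ ¬A2) ∧ (A1 ∧ A2) = a·b on (0.6545, 0.0345) = 0.0226
  → value = 0.0226
Under Gödel:
  ¬A1 = 1 − 0.15 = 0.85
  ¬A2 = 1 − 0.23 = 0.77
  ¬A1 ∧ ¬A2 = min(a, b) on (0.85, 0.77) = 0.77
  A1 ∧ A2 = min(a, b) on (0.15, 0.23) = 0.15
  (¬A1 ∧ ¬A2) ∧ (A1 ∧ A2) = min(a, b) on (0.77, 0.15) = 0.15
  → value = 0.1500
|0.0226 − 0.1500| = 0.127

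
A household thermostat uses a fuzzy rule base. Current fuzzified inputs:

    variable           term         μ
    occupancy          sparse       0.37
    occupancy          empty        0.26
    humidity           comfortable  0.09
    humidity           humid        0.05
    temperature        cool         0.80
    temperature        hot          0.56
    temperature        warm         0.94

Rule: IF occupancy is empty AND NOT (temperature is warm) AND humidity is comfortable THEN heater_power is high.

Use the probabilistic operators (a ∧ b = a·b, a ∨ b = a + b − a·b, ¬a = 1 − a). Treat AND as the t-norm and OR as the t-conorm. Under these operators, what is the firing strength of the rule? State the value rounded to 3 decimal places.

0.001

firing strength: empty=0.26, ¬warm=1−0.94=0.06, comfortable=0.09; AND[a·b] → w = 0.0014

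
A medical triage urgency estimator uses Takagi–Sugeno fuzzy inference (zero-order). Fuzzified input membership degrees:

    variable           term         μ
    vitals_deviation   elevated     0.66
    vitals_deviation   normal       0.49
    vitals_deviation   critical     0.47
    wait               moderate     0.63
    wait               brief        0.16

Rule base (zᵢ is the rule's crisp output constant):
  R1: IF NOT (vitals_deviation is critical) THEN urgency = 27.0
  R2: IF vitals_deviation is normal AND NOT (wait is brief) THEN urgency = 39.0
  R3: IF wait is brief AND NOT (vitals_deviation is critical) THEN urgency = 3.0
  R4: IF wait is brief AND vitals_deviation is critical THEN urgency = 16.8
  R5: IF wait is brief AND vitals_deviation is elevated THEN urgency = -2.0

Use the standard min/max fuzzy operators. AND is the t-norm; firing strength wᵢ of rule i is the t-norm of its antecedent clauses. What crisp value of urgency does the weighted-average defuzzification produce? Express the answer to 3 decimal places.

24.179

R1 (z=27.0): ¬critical=1−0.47=0.53 → w = 0.53
R2 (z=39.0): normal=0.49, ¬brief=1−0.16=0.84; AND[min(a, b)] → w = 0.49
R3 (z=3.0): brief=0.16, ¬critical=1−0.47=0.53; AND[min(a, b)] → w = 0.16
R4 (z=16.8): brief=0.16, critical=0.47; AND[min(a, b)] → w = 0.16
R5 (z=-2.0): brief=0.16, elevated=0.66; AND[min(a, b)] → w = 0.16
Weighted average = (0.53·27.0 + 0.49·39.0 + 0.16·3.0 + 0.16·16.8 + 0.16·-2.0) / (0.53 + 0.49 + 0.16 + 0.16 + 0.16)
  = 36.2680 / 1.5000 = 24.179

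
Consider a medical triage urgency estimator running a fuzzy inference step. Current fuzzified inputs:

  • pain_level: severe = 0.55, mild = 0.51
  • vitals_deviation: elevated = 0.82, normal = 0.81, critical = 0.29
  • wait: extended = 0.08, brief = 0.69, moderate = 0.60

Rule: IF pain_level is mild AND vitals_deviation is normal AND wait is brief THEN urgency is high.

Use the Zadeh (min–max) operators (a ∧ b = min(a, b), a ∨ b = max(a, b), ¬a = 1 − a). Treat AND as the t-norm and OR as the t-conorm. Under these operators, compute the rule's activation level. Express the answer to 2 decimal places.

firing strength: mild=0.51, normal=0.81, brief=0.69; AND[min(a, b)] → w = 0.51

0.51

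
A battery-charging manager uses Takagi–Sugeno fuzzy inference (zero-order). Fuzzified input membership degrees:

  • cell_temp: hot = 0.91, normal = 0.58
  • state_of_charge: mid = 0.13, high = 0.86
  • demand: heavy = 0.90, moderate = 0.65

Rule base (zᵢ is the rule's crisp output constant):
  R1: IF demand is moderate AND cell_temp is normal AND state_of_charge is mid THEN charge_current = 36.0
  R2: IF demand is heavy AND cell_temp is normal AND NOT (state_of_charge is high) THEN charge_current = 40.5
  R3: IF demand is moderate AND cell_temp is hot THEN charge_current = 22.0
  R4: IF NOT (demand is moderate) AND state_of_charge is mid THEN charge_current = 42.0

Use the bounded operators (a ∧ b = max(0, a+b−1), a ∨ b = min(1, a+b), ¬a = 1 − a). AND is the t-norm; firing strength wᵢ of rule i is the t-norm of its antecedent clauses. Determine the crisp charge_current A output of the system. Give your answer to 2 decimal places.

R1 (z=36.0): moderate=0.65, normal=0.58, mid=0.13; AND[max(0, a+b−1)] → w = 0.00
R2 (z=40.5): heavy=0.90, normal=0.58, ¬high=1−0.86=0.14; AND[max(0, a+b−1)] → w = 0.00
R3 (z=22.0): moderate=0.65, hot=0.91; AND[max(0, a+b−1)] → w = 0.56
R4 (z=42.0): ¬moderate=1−0.65=0.35, mid=0.13; AND[max(0, a+b−1)] → w = 0.00
Weighted average = (0.00·36.0 + 0.00·40.5 + 0.56·22.0 + 0.00·42.0) / (0.00 + 0.00 + 0.56 + 0.00)
  = 12.3200 / 0.5600 = 22.00

22.00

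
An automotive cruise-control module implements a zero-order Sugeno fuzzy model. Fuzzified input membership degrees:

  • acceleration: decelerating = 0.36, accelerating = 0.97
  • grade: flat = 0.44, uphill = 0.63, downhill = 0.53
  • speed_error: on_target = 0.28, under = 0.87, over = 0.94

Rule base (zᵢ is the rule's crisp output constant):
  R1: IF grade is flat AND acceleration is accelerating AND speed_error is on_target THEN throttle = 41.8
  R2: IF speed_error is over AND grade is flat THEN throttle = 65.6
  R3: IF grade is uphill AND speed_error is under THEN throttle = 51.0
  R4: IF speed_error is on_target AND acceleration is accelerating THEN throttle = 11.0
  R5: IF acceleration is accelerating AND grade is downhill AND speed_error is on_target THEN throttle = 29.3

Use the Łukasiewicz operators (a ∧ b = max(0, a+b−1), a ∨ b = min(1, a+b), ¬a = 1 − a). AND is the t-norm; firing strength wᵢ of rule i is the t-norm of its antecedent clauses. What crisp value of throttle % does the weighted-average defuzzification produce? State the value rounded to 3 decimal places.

47.060

R1 (z=41.8): flat=0.44, accelerating=0.97, on_target=0.28; AND[max(0, a+b−1)] → w = 0.00
R2 (z=65.6): over=0.94, flat=0.44; AND[max(0, a+b−1)] → w = 0.38
R3 (z=51.0): uphill=0.63, under=0.87; AND[max(0, a+b−1)] → w = 0.50
R4 (z=11.0): on_target=0.28, accelerating=0.97; AND[max(0, a+b−1)] → w = 0.25
R5 (z=29.3): accelerating=0.97, downhill=0.53, on_target=0.28; AND[max(0, a+b−1)] → w = 0.00
Weighted average = (0.00·41.8 + 0.38·65.6 + 0.50·51.0 + 0.25·11.0 + 0.00·29.3) / (0.00 + 0.38 + 0.50 + 0.25 + 0.00)
  = 53.1780 / 1.1300 = 47.060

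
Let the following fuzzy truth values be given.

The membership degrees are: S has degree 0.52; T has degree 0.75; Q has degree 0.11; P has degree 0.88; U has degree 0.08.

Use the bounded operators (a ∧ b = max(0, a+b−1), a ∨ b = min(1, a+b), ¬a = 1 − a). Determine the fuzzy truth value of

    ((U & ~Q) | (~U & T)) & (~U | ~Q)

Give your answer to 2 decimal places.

0.67

~Q = 1 − 0.11 = 0.89
U & ~Q = max(0, a+b−1) on (0.08, 0.89) = 0.00
~U = 1 − 0.08 = 0.92
~U & T = max(0, a+b−1) on (0.92, 0.75) = 0.67
(U & ~Q) | (~U & T) = min(1, a+b) on (0.00, 0.67) = 0.67
~U = 1 − 0.08 = 0.92
~Q = 1 − 0.11 = 0.89
~U | ~Q = min(1, a+b) on (0.92, 0.89) = 1.00
((U & ~Q) | (~U & T)) & (~U | ~Q) = max(0, a+b−1) on (0.67, 1.00) = 0.67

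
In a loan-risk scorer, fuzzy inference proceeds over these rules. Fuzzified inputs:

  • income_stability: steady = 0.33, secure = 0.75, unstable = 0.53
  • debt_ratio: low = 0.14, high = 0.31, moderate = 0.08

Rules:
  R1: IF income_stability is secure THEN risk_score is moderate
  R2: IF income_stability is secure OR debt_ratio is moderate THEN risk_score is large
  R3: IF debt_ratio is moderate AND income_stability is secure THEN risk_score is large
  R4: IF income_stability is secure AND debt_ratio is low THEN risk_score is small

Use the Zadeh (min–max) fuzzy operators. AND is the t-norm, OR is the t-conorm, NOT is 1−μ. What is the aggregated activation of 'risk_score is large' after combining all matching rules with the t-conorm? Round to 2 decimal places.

R1: secure=0.75 → w = 0.75
R2: secure=0.75, moderate=0.08; OR[max(a, b)] → w = 0.75
R3: moderate=0.08, secure=0.75; AND[min(a, b)] → w = 0.08
R4: secure=0.75, low=0.14; AND[min(a, b)] → w = 0.14
Rules with consequent 'large': {R2, R3} → strengths 0.75, 0.08
Aggregate via t-conorm [max(a, b)]: 0.75

0.75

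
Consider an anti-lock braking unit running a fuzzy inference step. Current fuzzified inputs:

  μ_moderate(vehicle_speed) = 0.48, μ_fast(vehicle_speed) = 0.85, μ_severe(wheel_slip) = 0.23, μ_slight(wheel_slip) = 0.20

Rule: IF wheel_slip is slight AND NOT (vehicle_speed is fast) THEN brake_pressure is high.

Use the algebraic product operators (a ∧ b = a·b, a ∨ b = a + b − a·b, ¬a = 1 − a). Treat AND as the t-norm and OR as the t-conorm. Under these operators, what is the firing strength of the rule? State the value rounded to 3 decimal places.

firing strength: slight=0.20, ¬fast=1−0.85=0.15; AND[a·b] → w = 0.0300

0.030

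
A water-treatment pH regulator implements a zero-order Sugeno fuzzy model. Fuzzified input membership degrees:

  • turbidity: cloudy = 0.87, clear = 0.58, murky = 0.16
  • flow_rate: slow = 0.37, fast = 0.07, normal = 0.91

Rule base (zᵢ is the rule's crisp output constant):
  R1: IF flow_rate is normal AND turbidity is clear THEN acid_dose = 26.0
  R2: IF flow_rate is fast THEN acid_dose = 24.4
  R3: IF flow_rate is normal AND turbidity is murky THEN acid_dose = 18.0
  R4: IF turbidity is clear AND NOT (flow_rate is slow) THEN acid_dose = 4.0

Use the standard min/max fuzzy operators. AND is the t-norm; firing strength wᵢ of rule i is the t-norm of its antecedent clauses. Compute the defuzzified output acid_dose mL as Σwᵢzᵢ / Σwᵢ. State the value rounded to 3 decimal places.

15.819

R1 (z=26.0): normal=0.91, clear=0.58; AND[min(a, b)] → w = 0.58
R2 (z=24.4): fast=0.07 → w = 0.07
R3 (z=18.0): normal=0.91, murky=0.16; AND[min(a, b)] → w = 0.16
R4 (z=4.0): clear=0.58, ¬slow=1−0.37=0.63; AND[min(a, b)] → w = 0.58
Weighted average = (0.58·26.0 + 0.07·24.4 + 0.16·18.0 + 0.58·4.0) / (0.58 + 0.07 + 0.16 + 0.58)
  = 21.9880 / 1.3900 = 15.819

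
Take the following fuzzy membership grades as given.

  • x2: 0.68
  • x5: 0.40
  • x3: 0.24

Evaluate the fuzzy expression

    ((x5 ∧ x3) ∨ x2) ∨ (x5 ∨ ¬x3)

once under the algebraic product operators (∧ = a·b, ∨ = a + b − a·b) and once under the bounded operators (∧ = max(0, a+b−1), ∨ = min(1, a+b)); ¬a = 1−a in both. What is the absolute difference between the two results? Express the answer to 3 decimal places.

Under algebraic product:
  x5 ∧ x3 = a·b on (0.4000, 0.2400) = 0.0960
  (x5 ∧ x3) ∨ x2 = a + b − a·b on (0.0960, 0.6800) = 0.7107
  ¬x3 = 1 − 0.2400 = 0.7600
  x5 ∨ ¬x3 = a + b − a·b on (0.4000, 0.7600) = 0.8560
  ((x5 ∧ x3) ∨ x2) ∨ (x5 ∨ ¬x3) = a + b − a·b on (0.7107, 0.8560) = 0.9583
  → value = 0.9583
Under bounded:
  x5 ∧ x3 = max(0, a+b−1) on (0.40, 0.24) = 0.00
  (x5 ∧ x3) ∨ x2 = min(1, a+b) on (0.00, 0.68) = 0.68
  ¬x3 = 1 − 0.24 = 0.76
  x5 ∨ ¬x3 = min(1, a+b) on (0.40, 0.76) = 1.00
  ((x5 ∧ x3) ∨ x2) ∨ (x5 ∨ ¬x3) = min(1, a+b) on (0.68, 1.00) = 1.00
  → value = 1.0000
|0.9583 − 1.0000| = 0.042

0.042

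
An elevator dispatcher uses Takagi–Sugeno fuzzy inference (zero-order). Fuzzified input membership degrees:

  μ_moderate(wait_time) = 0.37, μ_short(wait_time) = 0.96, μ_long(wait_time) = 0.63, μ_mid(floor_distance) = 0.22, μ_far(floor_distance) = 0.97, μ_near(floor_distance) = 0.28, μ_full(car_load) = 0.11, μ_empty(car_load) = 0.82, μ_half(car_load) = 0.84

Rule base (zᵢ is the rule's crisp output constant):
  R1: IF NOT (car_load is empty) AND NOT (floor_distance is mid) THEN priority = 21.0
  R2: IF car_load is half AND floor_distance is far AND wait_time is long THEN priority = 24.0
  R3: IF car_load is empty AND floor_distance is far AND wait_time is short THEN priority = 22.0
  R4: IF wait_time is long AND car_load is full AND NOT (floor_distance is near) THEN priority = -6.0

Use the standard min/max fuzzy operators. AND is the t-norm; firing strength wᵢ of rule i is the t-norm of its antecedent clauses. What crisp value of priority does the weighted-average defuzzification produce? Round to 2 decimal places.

20.85

R1 (z=21.0): ¬empty=1−0.82=0.18, ¬mid=1−0.22=0.78; AND[min(a, b)] → w = 0.18
R2 (z=24.0): half=0.84, far=0.97, long=0.63; AND[min(a, b)] → w = 0.63
R3 (z=22.0): empty=0.82, far=0.97, short=0.96; AND[min(a, b)] → w = 0.82
R4 (z=-6.0): long=0.63, full=0.11, ¬near=1−0.28=0.72; AND[min(a, b)] → w = 0.11
Weighted average = (0.18·21.0 + 0.63·24.0 + 0.82·22.0 + 0.11·-6.0) / (0.18 + 0.63 + 0.82 + 0.11)
  = 36.2800 / 1.7400 = 20.85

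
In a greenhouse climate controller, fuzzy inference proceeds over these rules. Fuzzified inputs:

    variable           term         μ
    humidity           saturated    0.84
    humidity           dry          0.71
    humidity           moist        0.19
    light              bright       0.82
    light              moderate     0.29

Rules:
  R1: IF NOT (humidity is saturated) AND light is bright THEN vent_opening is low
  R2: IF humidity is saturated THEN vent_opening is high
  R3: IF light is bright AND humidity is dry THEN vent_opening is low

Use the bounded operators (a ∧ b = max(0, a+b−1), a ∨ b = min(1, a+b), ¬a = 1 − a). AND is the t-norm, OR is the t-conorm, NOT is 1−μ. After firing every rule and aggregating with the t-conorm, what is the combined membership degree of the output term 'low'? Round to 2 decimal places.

0.53

R1: ¬saturated=1−0.84=0.16, bright=0.82; AND[max(0, a+b−1)] → w = 0.00
R2: saturated=0.84 → w = 0.84
R3: bright=0.82, dry=0.71; AND[max(0, a+b−1)] → w = 0.53
Rules with consequent 'low': {R1, R3} → strengths 0.00, 0.53
Aggregate via t-conorm [min(1, a+b)]: 0.53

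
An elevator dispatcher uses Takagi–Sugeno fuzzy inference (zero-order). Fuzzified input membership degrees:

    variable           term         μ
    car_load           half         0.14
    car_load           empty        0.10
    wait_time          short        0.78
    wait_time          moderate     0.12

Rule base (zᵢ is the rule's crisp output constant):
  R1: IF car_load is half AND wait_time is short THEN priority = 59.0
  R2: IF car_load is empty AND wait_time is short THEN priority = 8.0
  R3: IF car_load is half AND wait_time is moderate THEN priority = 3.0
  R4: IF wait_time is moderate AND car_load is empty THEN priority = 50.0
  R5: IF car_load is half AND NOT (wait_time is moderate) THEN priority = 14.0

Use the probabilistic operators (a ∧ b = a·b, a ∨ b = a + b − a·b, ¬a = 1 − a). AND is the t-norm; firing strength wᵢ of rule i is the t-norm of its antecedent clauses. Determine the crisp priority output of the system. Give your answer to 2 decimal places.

27.84

R1 (z=59.0): half=0.14, short=0.78; AND[a·b] → w = 0.1092
R2 (z=8.0): empty=0.10, short=0.78; AND[a·b] → w = 0.0780
R3 (z=3.0): half=0.14, moderate=0.12; AND[a·b] → w = 0.0168
R4 (z=50.0): moderate=0.12, empty=0.10; AND[a·b] → w = 0.0120
R5 (z=14.0): half=0.14, ¬moderate=1−0.12=0.88; AND[a·b] → w = 0.1232
Weighted average = (0.1092·59.0 + 0.0780·8.0 + 0.0168·3.0 + 0.0120·50.0 + 0.1232·14.0) / (0.1092 + 0.0780 + 0.0168 + 0.0120 + 0.1232)
  = 9.4420 / 0.3392 = 27.84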